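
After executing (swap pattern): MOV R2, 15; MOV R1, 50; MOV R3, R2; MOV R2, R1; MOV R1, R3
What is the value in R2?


Register state trace (swap pattern):
  MOV R2, 15  → R2 = 15
  MOV R1, 50  → R1 = 50
  MOV R3, R2  → R3 = 15  (save R2)
  MOV R2, R1  → R2 = 50  (R2 gets R1's value)
  MOV R1, R3  → R1 = 15  (R1 gets saved value)
Final: R2 = 50

50


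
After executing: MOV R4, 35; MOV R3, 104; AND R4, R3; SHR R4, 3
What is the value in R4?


Register state trace:
  MOV R4, 35  → R4 = 35 (0b00100011)
  MOV R3, 104  → R3 = 104 (0b01101000)
  AND R4, R3  → R4 = 35 AND 104 = 32 (0b00100000)
  SHR R4, 3  → R4 = 32 >> 3 = 4
Final: R4 = 4

4


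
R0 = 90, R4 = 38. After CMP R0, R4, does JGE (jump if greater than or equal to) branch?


Trace:
  R0 = 90, R4 = 38
  CMP R0, R4  → compares 90 vs 38
  JGE checks: is 90 greater than or equal to 38?
  90 > 38, so condition is true
Branch taken: Yes

Yes


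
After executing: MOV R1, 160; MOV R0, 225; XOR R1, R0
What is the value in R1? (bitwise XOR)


Register state trace:
  MOV R1, 160  → R1 = 160 (0b10100000)
  MOV R0, 225  → R0 = 225 (0b11100001)
  XOR R1, R0  → R1 = 160 XOR 225 = 65 (0b01000001)
Final: R1 = 65

65


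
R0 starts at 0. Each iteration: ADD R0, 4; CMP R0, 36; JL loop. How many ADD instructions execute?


Loop trace (R0 starts at 0, target 36, step 4):
  ADD #1: R0 = 0 + 4 = 4  → 4 < 36, loop
  ADD #2: R0 = 4 + 4 = 8  → 8 < 36, loop
  ADD #3: R0 = 8 + 4 = 12  → 12 < 36, loop
  ADD #4: R0 = 12 + 4 = 16  → 16 < 36, loop
  ADD #5: R0 = 16 + 4 = 20  → 20 < 36, loop
  ADD #6: R0 = 20 + 4 = 24  → 24 < 36, loop
  ADD #7: R0 = 24 + 4 = 28  → 28 < 36, loop
  ADD #8: R0 = 28 + 4 = 32  → 32 < 36, loop
  ADD #9: R0 = 32 + 4 = 36  → 36 >= 36, exit
Total ADD instructions: 9

9


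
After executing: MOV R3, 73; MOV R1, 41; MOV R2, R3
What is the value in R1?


Register state trace:
  MOV R3, 73  → R3 = 73
  MOV R1, 41  → R1 = 41
  MOV R2, R3  → R2 = 73
Final: R1 = 41

41


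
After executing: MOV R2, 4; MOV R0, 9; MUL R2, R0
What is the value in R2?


Register state trace:
  MOV R2, 4  → R2 = 4
  MOV R0, 9  → R0 = 9
  MUL R2, R0  → R2 = 4 * 9 = 36
Final: R2 = 36

36


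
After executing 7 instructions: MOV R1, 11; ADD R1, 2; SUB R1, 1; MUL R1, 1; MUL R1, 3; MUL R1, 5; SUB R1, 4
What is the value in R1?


Register state trace:
  MOV R1, 11  → R1 = 11
  ADD R1, 2  → R1 = 11 + 2 = 13
  SUB R1, 1  → R1 = 13 - 1 = 12
  MUL R1, 1  → R1 = 12 * 1 = 12
  MUL R1, 3  → R1 = 12 * 3 = 36
  MUL R1, 5  → R1 = 36 * 5 = 180
  SUB R1, 4  → R1 = 180 - 4 = 176
Final: R1 = 176

176


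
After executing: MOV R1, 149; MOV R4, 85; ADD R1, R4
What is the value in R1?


Register state trace:
  MOV R1, 149  → R1 = 149
  MOV R4, 85  → R4 = 85
  ADD R1, R4  → R1 = 149 + 85 = 234
Final: R1 = 234

234


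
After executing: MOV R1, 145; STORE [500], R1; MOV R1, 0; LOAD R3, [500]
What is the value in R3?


Register and memory trace:
  MOV R1, 145  → R1 = 145
  STORE [500], R1  → mem[500] = 145
  MOV R1, 0  → R1 = 0
  LOAD R3, [500]  → R3 = mem[500] = 145
Final: R3 = 145

145


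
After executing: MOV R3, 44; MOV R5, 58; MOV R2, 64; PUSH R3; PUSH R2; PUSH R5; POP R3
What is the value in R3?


Stack trace (top is rightmost):
  MOV R3, 44  → R3 = 44
  MOV R5, 58  → R5 = 58
  MOV R2, 64  → R2 = 64
  PUSH R3  → stack: [44]
  PUSH R2  → stack: [44, 64]
  PUSH R5  → stack: [44, 64, 58]
  POP R3  → R3 = 58, stack: [44, 64]
Final: R3 = 58

58


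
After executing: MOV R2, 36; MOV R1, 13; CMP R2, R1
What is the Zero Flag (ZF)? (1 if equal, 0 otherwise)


Register state trace:
  MOV R2, 36  → R2 = 36
  MOV R1, 13  → R1 = 13
  CMP R2, R1  → computes 36 - 13 = 23
  Result is nonzero, so values are not equal
ZF = 0

0


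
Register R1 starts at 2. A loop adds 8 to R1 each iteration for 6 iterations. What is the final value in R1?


Starting value: R1 = 2
  Iter 1: R1 = 2 + 8 = 10
  Iter 2: R1 = 10 + 8 = 18
  Iter 3: R1 = 18 + 8 = 26
  Iter 4: R1 = 26 + 8 = 34
  Iter 5: R1 = 34 + 8 = 42
  Iter 6: R1 = 42 + 8 = 50
Final: R1 = 50

50


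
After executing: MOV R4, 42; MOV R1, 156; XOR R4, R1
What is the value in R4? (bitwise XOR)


Register state trace:
  MOV R4, 42  → R4 = 42 (0b00101010)
  MOV R1, 156  → R1 = 156 (0b10011100)
  XOR R4, R1  → R4 = 42 XOR 156 = 182 (0b10110110)
Final: R4 = 182

182


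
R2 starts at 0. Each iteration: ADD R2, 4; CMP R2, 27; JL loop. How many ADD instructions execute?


Loop trace (R2 starts at 0, target 27, step 4):
  ADD #1: R2 = 0 + 4 = 4  → 4 < 27, loop
  ADD #2: R2 = 4 + 4 = 8  → 8 < 27, loop
  ADD #3: R2 = 8 + 4 = 12  → 12 < 27, loop
  ADD #4: R2 = 12 + 4 = 16  → 16 < 27, loop
  ADD #5: R2 = 16 + 4 = 20  → 20 < 27, loop
  ADD #6: R2 = 20 + 4 = 24  → 24 < 27, loop
  ADD #7: R2 = 24 + 4 = 28  → 28 >= 27, exit
Total ADD instructions: 7

7


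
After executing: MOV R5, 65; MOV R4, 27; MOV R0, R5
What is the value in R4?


Register state trace:
  MOV R5, 65  → R5 = 65
  MOV R4, 27  → R4 = 27
  MOV R0, R5  → R0 = 65
Final: R4 = 27

27


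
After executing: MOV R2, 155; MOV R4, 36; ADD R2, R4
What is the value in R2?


Register state trace:
  MOV R2, 155  → R2 = 155
  MOV R4, 36  → R4 = 36
  ADD R2, R4  → R2 = 155 + 36 = 191
Final: R2 = 191

191


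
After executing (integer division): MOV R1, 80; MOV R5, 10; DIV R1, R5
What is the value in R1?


Register state trace:
  MOV R1, 80  → R1 = 80
  MOV R5, 10  → R5 = 10
  DIV R1, R5  → R1 = 80 // 10 = 8
Final: R1 = 8

8


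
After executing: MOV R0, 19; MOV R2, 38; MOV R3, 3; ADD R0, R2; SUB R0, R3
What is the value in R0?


Register state trace:
  MOV R0, 19  → R0 = 19
  MOV R2, 38  → R2 = 38
  MOV R3, 3  → R3 = 3
  ADD R0, R2  → R0 = 19 + 38 = 57
  SUB R0, R3  → R0 = 57 - 3 = 54
Final: R0 = 54

54


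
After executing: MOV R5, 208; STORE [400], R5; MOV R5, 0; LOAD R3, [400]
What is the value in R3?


Register and memory trace:
  MOV R5, 208  → R5 = 208
  STORE [400], R5  → mem[400] = 208
  MOV R5, 0  → R5 = 0
  LOAD R3, [400]  → R3 = mem[400] = 208
Final: R3 = 208

208


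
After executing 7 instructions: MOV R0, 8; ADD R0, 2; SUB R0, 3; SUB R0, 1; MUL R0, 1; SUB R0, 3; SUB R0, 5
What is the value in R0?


Register state trace:
  MOV R0, 8  → R0 = 8
  ADD R0, 2  → R0 = 8 + 2 = 10
  SUB R0, 3  → R0 = 10 - 3 = 7
  SUB R0, 1  → R0 = 7 - 1 = 6
  MUL R0, 1  → R0 = 6 * 1 = 6
  SUB R0, 3  → R0 = 6 - 3 = 3
  SUB R0, 5  → R0 = 3 - 5 = -2
Final: R0 = -2

-2


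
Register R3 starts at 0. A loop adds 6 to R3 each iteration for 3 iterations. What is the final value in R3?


Starting value: R3 = 0
  Iter 1: R3 = 0 + 6 = 6
  Iter 2: R3 = 6 + 6 = 12
  Iter 3: R3 = 12 + 6 = 18
Final: R3 = 18

18


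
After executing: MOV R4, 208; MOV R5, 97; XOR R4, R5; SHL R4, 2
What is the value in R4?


Register state trace:
  MOV R4, 208  → R4 = 208 (0b11010000)
  MOV R5, 97  → R5 = 97 (0b01100001)
  XOR R4, R5  → R4 = 208 XOR 97 = 177 (0b10110001)
  SHL R4, 2  → R4 = 177 << 2 = 708
Final: R4 = 708

708


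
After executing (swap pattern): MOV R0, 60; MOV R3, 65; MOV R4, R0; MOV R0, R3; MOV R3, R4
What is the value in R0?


Register state trace (swap pattern):
  MOV R0, 60  → R0 = 60
  MOV R3, 65  → R3 = 65
  MOV R4, R0  → R4 = 60  (save R0)
  MOV R0, R3  → R0 = 65  (R0 gets R3's value)
  MOV R3, R4  → R3 = 60  (R3 gets saved value)
Final: R0 = 65

65


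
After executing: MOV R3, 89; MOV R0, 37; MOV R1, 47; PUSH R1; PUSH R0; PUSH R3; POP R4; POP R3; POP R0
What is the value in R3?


Stack trace (top is rightmost):
  MOV R3, 89  → R3 = 89
  MOV R0, 37  → R0 = 37
  MOV R1, 47  → R1 = 47
  PUSH R1  → stack: [47]
  PUSH R0  → stack: [47, 37]
  PUSH R3  → stack: [47, 37, 89]
  POP R4  → R4 = 89, stack: [47, 37]
  POP R3  → R3 = 37, stack: [47]
  POP R0  → R0 = 47, stack: []
Final: R3 = 37

37


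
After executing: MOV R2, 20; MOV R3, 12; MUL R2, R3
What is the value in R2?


Register state trace:
  MOV R2, 20  → R2 = 20
  MOV R3, 12  → R3 = 12
  MUL R2, R3  → R2 = 20 * 12 = 240
Final: R2 = 240

240


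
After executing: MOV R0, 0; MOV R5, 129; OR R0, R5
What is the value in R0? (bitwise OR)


Register state trace:
  MOV R0, 0  → R0 = 0 (0b00000000)
  MOV R5, 129  → R5 = 129 (0b10000001)
  OR R0, R5   → R0 = 0 OR 129 = 129 (0b10000001)
Final: R0 = 129

129


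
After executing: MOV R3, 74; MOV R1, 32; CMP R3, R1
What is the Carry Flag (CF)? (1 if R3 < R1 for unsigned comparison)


Register state trace:
  MOV R3, 74  → R3 = 74
  MOV R1, 32  → R1 = 32
  CMP R3, R1  → unsigned 74 - 32: no borrow
  74 >= 32, so CF = 0
CF = 0

0


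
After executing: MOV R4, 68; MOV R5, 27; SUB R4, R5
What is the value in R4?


Register state trace:
  MOV R4, 68  → R4 = 68
  MOV R5, 27  → R5 = 27
  SUB R4, R5  → R4 = 68 - 27 = 41
Final: R4 = 41

41


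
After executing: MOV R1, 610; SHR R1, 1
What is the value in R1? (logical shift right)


Register state trace:
  MOV R1, 610  → R1 = 610
  SHR R1, 1  → R1 = 610 >> 1 = 610 // 2^1 = 305
Final: R1 = 305

305


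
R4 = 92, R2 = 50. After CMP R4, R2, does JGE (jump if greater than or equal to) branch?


Trace:
  R4 = 92, R2 = 50
  CMP R4, R2  → compares 92 vs 50
  JGE checks: is 92 greater than or equal to 50?
  92 > 50, so condition is true
Branch taken: Yes

Yes


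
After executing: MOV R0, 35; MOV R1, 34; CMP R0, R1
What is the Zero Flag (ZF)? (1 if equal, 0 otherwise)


Register state trace:
  MOV R0, 35  → R0 = 35
  MOV R1, 34  → R1 = 34
  CMP R0, R1  → computes 35 - 34 = 1
  Result is nonzero, so values are not equal
ZF = 0

0


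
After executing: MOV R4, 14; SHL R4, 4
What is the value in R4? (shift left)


Register state trace:
  MOV R4, 14  → R4 = 14
  SHL R4, 4  → R4 = 14 << 4 = 14 * 2^4 = 224
Final: R4 = 224

224


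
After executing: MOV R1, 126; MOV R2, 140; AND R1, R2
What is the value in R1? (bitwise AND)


Register state trace:
  MOV R1, 126  → R1 = 126 (0b01111110)
  MOV R2, 140  → R2 = 140 (0b10001100)
  AND R1, R2  → R1 = 126 AND 140 = 12 (0b00001100)
Final: R1 = 12

12


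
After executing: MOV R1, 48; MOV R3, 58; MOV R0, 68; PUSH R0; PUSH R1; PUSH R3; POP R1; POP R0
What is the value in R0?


Stack trace (top is rightmost):
  MOV R1, 48  → R1 = 48
  MOV R3, 58  → R3 = 58
  MOV R0, 68  → R0 = 68
  PUSH R0  → stack: [68]
  PUSH R1  → stack: [68, 48]
  PUSH R3  → stack: [68, 48, 58]
  POP R1  → R1 = 58, stack: [68, 48]
  POP R0  → R0 = 48, stack: [68]
Final: R0 = 48

48


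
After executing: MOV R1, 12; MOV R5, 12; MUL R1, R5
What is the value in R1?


Register state trace:
  MOV R1, 12  → R1 = 12
  MOV R5, 12  → R5 = 12
  MUL R1, R5  → R1 = 12 * 12 = 144
Final: R1 = 144

144


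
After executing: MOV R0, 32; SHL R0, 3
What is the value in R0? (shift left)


Register state trace:
  MOV R0, 32  → R0 = 32
  SHL R0, 3  → R0 = 32 << 3 = 32 * 2^3 = 256
Final: R0 = 256

256


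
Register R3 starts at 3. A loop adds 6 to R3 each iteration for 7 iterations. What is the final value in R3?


Starting value: R3 = 3
  Iter 1: R3 = 3 + 6 = 9
  Iter 2: R3 = 9 + 6 = 15
  Iter 3: R3 = 15 + 6 = 21
  Iter 4: R3 = 21 + 6 = 27
  Iter 5: R3 = 27 + 6 = 33
  Iter 6: R3 = 33 + 6 = 39
  Iter 7: R3 = 39 + 6 = 45
Final: R3 = 45

45


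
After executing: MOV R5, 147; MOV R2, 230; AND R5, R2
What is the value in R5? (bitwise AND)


Register state trace:
  MOV R5, 147  → R5 = 147 (0b10010011)
  MOV R2, 230  → R2 = 230 (0b11100110)
  AND R5, R2  → R5 = 147 AND 230 = 130 (0b10000010)
Final: R5 = 130

130


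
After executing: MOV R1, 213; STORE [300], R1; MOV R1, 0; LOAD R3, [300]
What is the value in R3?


Register and memory trace:
  MOV R1, 213  → R1 = 213
  STORE [300], R1  → mem[300] = 213
  MOV R1, 0  → R1 = 0
  LOAD R3, [300]  → R3 = mem[300] = 213
Final: R3 = 213

213


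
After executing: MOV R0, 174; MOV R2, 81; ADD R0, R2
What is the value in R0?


Register state trace:
  MOV R0, 174  → R0 = 174
  MOV R2, 81  → R2 = 81
  ADD R0, R2  → R0 = 174 + 81 = 255
Final: R0 = 255

255


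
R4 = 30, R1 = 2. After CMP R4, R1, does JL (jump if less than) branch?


Trace:
  R4 = 30, R1 = 2
  CMP R4, R1  → compares 30 vs 2
  JL checks: is 30 less than 2?
  30 > 2, so condition is false
Branch taken: No

No


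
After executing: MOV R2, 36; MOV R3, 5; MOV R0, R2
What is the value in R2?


Register state trace:
  MOV R2, 36  → R2 = 36
  MOV R3, 5  → R3 = 5
  MOV R0, R2  → R0 = 36
Final: R2 = 36

36


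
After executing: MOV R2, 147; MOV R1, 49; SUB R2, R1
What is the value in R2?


Register state trace:
  MOV R2, 147  → R2 = 147
  MOV R1, 49  → R1 = 49
  SUB R2, R1  → R2 = 147 - 49 = 98
Final: R2 = 98

98


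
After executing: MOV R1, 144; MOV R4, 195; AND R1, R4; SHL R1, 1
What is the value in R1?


Register state trace:
  MOV R1, 144  → R1 = 144 (0b10010000)
  MOV R4, 195  → R4 = 195 (0b11000011)
  AND R1, R4  → R1 = 144 AND 195 = 128 (0b10000000)
  SHL R1, 1  → R1 = 128 << 1 = 256
Final: R1 = 256

256


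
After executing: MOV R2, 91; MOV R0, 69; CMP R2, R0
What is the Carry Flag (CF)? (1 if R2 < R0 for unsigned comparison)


Register state trace:
  MOV R2, 91  → R2 = 91
  MOV R0, 69  → R0 = 69
  CMP R2, R0  → unsigned 91 - 69: no borrow
  91 >= 69, so CF = 0
CF = 0

0


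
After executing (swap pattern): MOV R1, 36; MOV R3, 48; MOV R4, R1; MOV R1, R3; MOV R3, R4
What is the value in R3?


Register state trace (swap pattern):
  MOV R1, 36  → R1 = 36
  MOV R3, 48  → R3 = 48
  MOV R4, R1  → R4 = 36  (save R1)
  MOV R1, R3  → R1 = 48  (R1 gets R3's value)
  MOV R3, R4  → R3 = 36  (R3 gets saved value)
Final: R3 = 36

36


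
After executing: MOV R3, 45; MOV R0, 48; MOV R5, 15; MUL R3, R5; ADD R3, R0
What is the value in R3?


Register state trace:
  MOV R3, 45  → R3 = 45
  MOV R0, 48  → R0 = 48
  MOV R5, 15  → R5 = 15
  MUL R3, R5  → R3 = 45 * 15 = 675
  ADD R3, R0  → R3 = 675 + 48 = 723
Final: R3 = 723

723


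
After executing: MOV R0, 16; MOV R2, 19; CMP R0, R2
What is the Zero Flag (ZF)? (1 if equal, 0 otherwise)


Register state trace:
  MOV R0, 16  → R0 = 16
  MOV R2, 19  → R2 = 19
  CMP R0, R2  → computes 16 - 19 = -3
  Result is nonzero, so values are not equal
ZF = 0

0


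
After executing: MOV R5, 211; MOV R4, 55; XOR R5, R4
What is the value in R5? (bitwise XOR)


Register state trace:
  MOV R5, 211  → R5 = 211 (0b11010011)
  MOV R4, 55  → R4 = 55 (0b00110111)
  XOR R5, R4  → R5 = 211 XOR 55 = 228 (0b11100100)
Final: R5 = 228

228


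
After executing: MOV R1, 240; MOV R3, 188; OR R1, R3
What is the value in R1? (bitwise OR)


Register state trace:
  MOV R1, 240  → R1 = 240 (0b11110000)
  MOV R3, 188  → R3 = 188 (0b10111100)
  OR R1, R3   → R1 = 240 OR 188 = 252 (0b11111100)
Final: R1 = 252

252


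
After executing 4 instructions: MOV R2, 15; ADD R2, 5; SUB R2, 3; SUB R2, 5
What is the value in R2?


Register state trace:
  MOV R2, 15  → R2 = 15
  ADD R2, 5  → R2 = 15 + 5 = 20
  SUB R2, 3  → R2 = 20 - 3 = 17
  SUB R2, 5  → R2 = 17 - 5 = 12
Final: R2 = 12

12


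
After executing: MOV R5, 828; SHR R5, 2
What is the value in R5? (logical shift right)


Register state trace:
  MOV R5, 828  → R5 = 828
  SHR R5, 2  → R5 = 828 >> 2 = 828 // 2^2 = 207
Final: R5 = 207

207


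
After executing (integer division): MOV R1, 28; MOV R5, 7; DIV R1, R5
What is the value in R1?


Register state trace:
  MOV R1, 28  → R1 = 28
  MOV R5, 7  → R5 = 7
  DIV R1, R5  → R1 = 28 // 7 = 4
Final: R1 = 4

4


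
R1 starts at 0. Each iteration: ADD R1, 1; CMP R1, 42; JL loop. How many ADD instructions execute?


Loop trace (R1 starts at 0, target 42, step 1):
  ADD #1: R1 = 0 + 1 = 1  → 1 < 42, loop
  ADD #2: R1 = 1 + 1 = 2  → 2 < 42, loop
  ADD #3: R1 = 2 + 1 = 3  → 3 < 42, loop
  ADD #4: R1 = 3 + 1 = 4  → 4 < 42, loop
  ADD #5: R1 = 4 + 1 = 5  → 5 < 42, loop
  ADD #6: R1 = 5 + 1 = 6  → 6 < 42, loop
  ADD #7: R1 = 6 + 1 = 7  → 7 < 42, loop
  ADD #8: R1 = 7 + 1 = 8  → 8 < 42, loop
  ADD #9: R1 = 8 + 1 = 9  → 9 < 42, loop
  ADD #10: R1 = 9 + 1 = 10  → 10 < 42, loop
  ADD #11: R1 = 10 + 1 = 11  → 11 < 42, loop
  ADD #12: R1 = 11 + 1 = 12  → 12 < 42, loop
  ADD #13: R1 = 12 + 1 = 13  → 13 < 42, loop
  ADD #14: R1 = 13 + 1 = 14  → 14 < 42, loop
  ADD #15: R1 = 14 + 1 = 15  → 15 < 42, loop
  ADD #16: R1 = 15 + 1 = 16  → 16 < 42, loop
  ADD #17: R1 = 16 + 1 = 17  → 17 < 42, loop
  ADD #18: R1 = 17 + 1 = 18  → 18 < 42, loop
  ADD #19: R1 = 18 + 1 = 19  → 19 < 42, loop
  ADD #20: R1 = 19 + 1 = 20  → 20 < 42, loop
  ADD #21: R1 = 20 + 1 = 21  → 21 < 42, loop
  ADD #22: R1 = 21 + 1 = 22  → 22 < 42, loop
  ADD #23: R1 = 22 + 1 = 23  → 23 < 42, loop
  ADD #24: R1 = 23 + 1 = 24  → 24 < 42, loop
  ADD #25: R1 = 24 + 1 = 25  → 25 < 42, loop
  ADD #26: R1 = 25 + 1 = 26  → 26 < 42, loop
  ADD #27: R1 = 26 + 1 = 27  → 27 < 42, loop
  ADD #28: R1 = 27 + 1 = 28  → 28 < 42, loop
  ADD #29: R1 = 28 + 1 = 29  → 29 < 42, loop
  ADD #30: R1 = 29 + 1 = 30  → 30 < 42, loop
  ADD #31: R1 = 30 + 1 = 31  → 31 < 42, loop
  ADD #32: R1 = 31 + 1 = 32  → 32 < 42, loop
  ADD #33: R1 = 32 + 1 = 33  → 33 < 42, loop
  ADD #34: R1 = 33 + 1 = 34  → 34 < 42, loop
  ADD #35: R1 = 34 + 1 = 35  → 35 < 42, loop
  ADD #36: R1 = 35 + 1 = 36  → 36 < 42, loop
  ADD #37: R1 = 36 + 1 = 37  → 37 < 42, loop
  ADD #38: R1 = 37 + 1 = 38  → 38 < 42, loop
  ADD #39: R1 = 38 + 1 = 39  → 39 < 42, loop
  ADD #40: R1 = 39 + 1 = 40  → 40 < 42, loop
  ADD #41: R1 = 40 + 1 = 41  → 41 < 42, loop
  ADD #42: R1 = 41 + 1 = 42  → 42 >= 42, exit
Total ADD instructions: 42

42


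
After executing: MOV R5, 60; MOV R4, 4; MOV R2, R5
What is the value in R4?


Register state trace:
  MOV R5, 60  → R5 = 60
  MOV R4, 4  → R4 = 4
  MOV R2, R5  → R2 = 60
Final: R4 = 4

4


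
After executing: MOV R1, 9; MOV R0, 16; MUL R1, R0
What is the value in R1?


Register state trace:
  MOV R1, 9  → R1 = 9
  MOV R0, 16  → R0 = 16
  MUL R1, R0  → R1 = 9 * 16 = 144
Final: R1 = 144

144


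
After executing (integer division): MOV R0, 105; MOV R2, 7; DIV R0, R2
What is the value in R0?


Register state trace:
  MOV R0, 105  → R0 = 105
  MOV R2, 7  → R2 = 7
  DIV R0, R2  → R0 = 105 // 7 = 15
Final: R0 = 15

15


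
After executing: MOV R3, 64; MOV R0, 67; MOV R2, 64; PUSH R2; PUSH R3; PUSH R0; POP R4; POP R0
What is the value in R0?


Stack trace (top is rightmost):
  MOV R3, 64  → R3 = 64
  MOV R0, 67  → R0 = 67
  MOV R2, 64  → R2 = 64
  PUSH R2  → stack: [64]
  PUSH R3  → stack: [64, 64]
  PUSH R0  → stack: [64, 64, 67]
  POP R4  → R4 = 67, stack: [64, 64]
  POP R0  → R0 = 64, stack: [64]
Final: R0 = 64

64


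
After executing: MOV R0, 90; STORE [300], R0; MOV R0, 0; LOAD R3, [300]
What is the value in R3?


Register and memory trace:
  MOV R0, 90  → R0 = 90
  STORE [300], R0  → mem[300] = 90
  MOV R0, 0  → R0 = 0
  LOAD R3, [300]  → R3 = mem[300] = 90
Final: R3 = 90

90


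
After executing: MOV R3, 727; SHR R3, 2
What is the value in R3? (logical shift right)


Register state trace:
  MOV R3, 727  → R3 = 727
  SHR R3, 2  → R3 = 727 >> 2 = 727 // 2^2 = 181
Final: R3 = 181

181


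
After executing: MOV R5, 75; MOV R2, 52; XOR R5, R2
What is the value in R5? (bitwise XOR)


Register state trace:
  MOV R5, 75  → R5 = 75 (0b01001011)
  MOV R2, 52  → R2 = 52 (0b00110100)
  XOR R5, R2  → R5 = 75 XOR 52 = 127 (0b01111111)
Final: R5 = 127

127


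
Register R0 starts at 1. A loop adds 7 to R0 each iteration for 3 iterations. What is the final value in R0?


Starting value: R0 = 1
  Iter 1: R0 = 1 + 7 = 8
  Iter 2: R0 = 8 + 7 = 15
  Iter 3: R0 = 15 + 7 = 22
Final: R0 = 22

22


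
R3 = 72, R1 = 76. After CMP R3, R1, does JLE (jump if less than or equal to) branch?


Trace:
  R3 = 72, R1 = 76
  CMP R3, R1  → compares 72 vs 76
  JLE checks: is 72 less than or equal to 76?
  72 < 76, so condition is true
Branch taken: Yes

Yes


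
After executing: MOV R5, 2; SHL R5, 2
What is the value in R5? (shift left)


Register state trace:
  MOV R5, 2  → R5 = 2
  SHL R5, 2  → R5 = 2 << 2 = 2 * 2^2 = 8
Final: R5 = 8

8


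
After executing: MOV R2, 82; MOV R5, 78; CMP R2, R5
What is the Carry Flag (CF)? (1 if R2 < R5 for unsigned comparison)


Register state trace:
  MOV R2, 82  → R2 = 82
  MOV R5, 78  → R5 = 78
  CMP R2, R5  → unsigned 82 - 78: no borrow
  82 >= 78, so CF = 0
CF = 0

0


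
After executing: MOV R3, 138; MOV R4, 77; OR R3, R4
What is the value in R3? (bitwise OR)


Register state trace:
  MOV R3, 138  → R3 = 138 (0b10001010)
  MOV R4, 77  → R4 = 77 (0b01001101)
  OR R3, R4   → R3 = 138 OR 77 = 207 (0b11001111)
Final: R3 = 207

207


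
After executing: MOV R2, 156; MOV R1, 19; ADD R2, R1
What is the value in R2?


Register state trace:
  MOV R2, 156  → R2 = 156
  MOV R1, 19  → R1 = 19
  ADD R2, R1  → R2 = 156 + 19 = 175
Final: R2 = 175

175


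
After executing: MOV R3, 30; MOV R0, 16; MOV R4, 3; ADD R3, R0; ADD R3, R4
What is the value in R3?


Register state trace:
  MOV R3, 30  → R3 = 30
  MOV R0, 16  → R0 = 16
  MOV R4, 3  → R4 = 3
  ADD R3, R0  → R3 = 30 + 16 = 46
  ADD R3, R4  → R3 = 46 + 3 = 49
Final: R3 = 49

49


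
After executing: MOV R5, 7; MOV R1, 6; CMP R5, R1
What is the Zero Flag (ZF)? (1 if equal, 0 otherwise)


Register state trace:
  MOV R5, 7  → R5 = 7
  MOV R1, 6  → R1 = 6
  CMP R5, R1  → computes 7 - 6 = 1
  Result is nonzero, so values are not equal
ZF = 0

0


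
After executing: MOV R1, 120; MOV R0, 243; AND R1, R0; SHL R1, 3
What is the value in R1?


Register state trace:
  MOV R1, 120  → R1 = 120 (0b01111000)
  MOV R0, 243  → R0 = 243 (0b11110011)
  AND R1, R0  → R1 = 120 AND 243 = 112 (0b01110000)
  SHL R1, 3  → R1 = 112 << 3 = 896
Final: R1 = 896

896


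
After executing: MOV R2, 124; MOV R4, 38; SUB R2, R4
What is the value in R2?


Register state trace:
  MOV R2, 124  → R2 = 124
  MOV R4, 38  → R4 = 38
  SUB R2, R4  → R2 = 124 - 38 = 86
Final: R2 = 86

86


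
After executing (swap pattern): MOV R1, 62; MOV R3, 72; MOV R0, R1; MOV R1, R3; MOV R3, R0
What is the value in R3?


Register state trace (swap pattern):
  MOV R1, 62  → R1 = 62
  MOV R3, 72  → R3 = 72
  MOV R0, R1  → R0 = 62  (save R1)
  MOV R1, R3  → R1 = 72  (R1 gets R3's value)
  MOV R3, R0  → R3 = 62  (R3 gets saved value)
Final: R3 = 62

62


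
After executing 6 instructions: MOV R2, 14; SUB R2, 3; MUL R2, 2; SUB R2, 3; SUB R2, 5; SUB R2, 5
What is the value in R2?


Register state trace:
  MOV R2, 14  → R2 = 14
  SUB R2, 3  → R2 = 14 - 3 = 11
  MUL R2, 2  → R2 = 11 * 2 = 22
  SUB R2, 3  → R2 = 22 - 3 = 19
  SUB R2, 5  → R2 = 19 - 5 = 14
  SUB R2, 5  → R2 = 14 - 5 = 9
Final: R2 = 9

9


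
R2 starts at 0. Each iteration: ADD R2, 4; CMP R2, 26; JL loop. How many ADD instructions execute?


Loop trace (R2 starts at 0, target 26, step 4):
  ADD #1: R2 = 0 + 4 = 4  → 4 < 26, loop
  ADD #2: R2 = 4 + 4 = 8  → 8 < 26, loop
  ADD #3: R2 = 8 + 4 = 12  → 12 < 26, loop
  ADD #4: R2 = 12 + 4 = 16  → 16 < 26, loop
  ADD #5: R2 = 16 + 4 = 20  → 20 < 26, loop
  ADD #6: R2 = 20 + 4 = 24  → 24 < 26, loop
  ADD #7: R2 = 24 + 4 = 28  → 28 >= 26, exit
Total ADD instructions: 7

7


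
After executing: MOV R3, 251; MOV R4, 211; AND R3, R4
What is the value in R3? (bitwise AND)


Register state trace:
  MOV R3, 251  → R3 = 251 (0b11111011)
  MOV R4, 211  → R4 = 211 (0b11010011)
  AND R3, R4  → R3 = 251 AND 211 = 211 (0b11010011)
Final: R3 = 211

211


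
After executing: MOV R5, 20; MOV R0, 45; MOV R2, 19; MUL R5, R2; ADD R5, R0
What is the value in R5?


Register state trace:
  MOV R5, 20  → R5 = 20
  MOV R0, 45  → R0 = 45
  MOV R2, 19  → R2 = 19
  MUL R5, R2  → R5 = 20 * 19 = 380
  ADD R5, R0  → R5 = 380 + 45 = 425
Final: R5 = 425

425


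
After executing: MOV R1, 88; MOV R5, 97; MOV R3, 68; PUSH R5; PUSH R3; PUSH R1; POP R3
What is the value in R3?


Stack trace (top is rightmost):
  MOV R1, 88  → R1 = 88
  MOV R5, 97  → R5 = 97
  MOV R3, 68  → R3 = 68
  PUSH R5  → stack: [97]
  PUSH R3  → stack: [97, 68]
  PUSH R1  → stack: [97, 68, 88]
  POP R3  → R3 = 88, stack: [97, 68]
Final: R3 = 88

88


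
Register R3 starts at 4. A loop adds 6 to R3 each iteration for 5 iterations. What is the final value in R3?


Starting value: R3 = 4
  Iter 1: R3 = 4 + 6 = 10
  Iter 2: R3 = 10 + 6 = 16
  Iter 3: R3 = 16 + 6 = 22
  Iter 4: R3 = 22 + 6 = 28
  Iter 5: R3 = 28 + 6 = 34
Final: R3 = 34

34


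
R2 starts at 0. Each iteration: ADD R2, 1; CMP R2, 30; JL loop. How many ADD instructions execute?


Loop trace (R2 starts at 0, target 30, step 1):
  ADD #1: R2 = 0 + 1 = 1  → 1 < 30, loop
  ADD #2: R2 = 1 + 1 = 2  → 2 < 30, loop
  ADD #3: R2 = 2 + 1 = 3  → 3 < 30, loop
  ADD #4: R2 = 3 + 1 = 4  → 4 < 30, loop
  ADD #5: R2 = 4 + 1 = 5  → 5 < 30, loop
  ADD #6: R2 = 5 + 1 = 6  → 6 < 30, loop
  ADD #7: R2 = 6 + 1 = 7  → 7 < 30, loop
  ADD #8: R2 = 7 + 1 = 8  → 8 < 30, loop
  ADD #9: R2 = 8 + 1 = 9  → 9 < 30, loop
  ADD #10: R2 = 9 + 1 = 10  → 10 < 30, loop
  ADD #11: R2 = 10 + 1 = 11  → 11 < 30, loop
  ADD #12: R2 = 11 + 1 = 12  → 12 < 30, loop
  ADD #13: R2 = 12 + 1 = 13  → 13 < 30, loop
  ADD #14: R2 = 13 + 1 = 14  → 14 < 30, loop
  ADD #15: R2 = 14 + 1 = 15  → 15 < 30, loop
  ADD #16: R2 = 15 + 1 = 16  → 16 < 30, loop
  ADD #17: R2 = 16 + 1 = 17  → 17 < 30, loop
  ADD #18: R2 = 17 + 1 = 18  → 18 < 30, loop
  ADD #19: R2 = 18 + 1 = 19  → 19 < 30, loop
  ADD #20: R2 = 19 + 1 = 20  → 20 < 30, loop
  ADD #21: R2 = 20 + 1 = 21  → 21 < 30, loop
  ADD #22: R2 = 21 + 1 = 22  → 22 < 30, loop
  ADD #23: R2 = 22 + 1 = 23  → 23 < 30, loop
  ADD #24: R2 = 23 + 1 = 24  → 24 < 30, loop
  ADD #25: R2 = 24 + 1 = 25  → 25 < 30, loop
  ADD #26: R2 = 25 + 1 = 26  → 26 < 30, loop
  ADD #27: R2 = 26 + 1 = 27  → 27 < 30, loop
  ADD #28: R2 = 27 + 1 = 28  → 28 < 30, loop
  ADD #29: R2 = 28 + 1 = 29  → 29 < 30, loop
  ADD #30: R2 = 29 + 1 = 30  → 30 >= 30, exit
Total ADD instructions: 30

30


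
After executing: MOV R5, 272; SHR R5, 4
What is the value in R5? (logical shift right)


Register state trace:
  MOV R5, 272  → R5 = 272
  SHR R5, 4  → R5 = 272 >> 4 = 272 // 2^4 = 17
Final: R5 = 17

17


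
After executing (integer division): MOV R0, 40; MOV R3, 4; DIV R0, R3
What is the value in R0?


Register state trace:
  MOV R0, 40  → R0 = 40
  MOV R3, 4  → R3 = 4
  DIV R0, R3  → R0 = 40 // 4 = 10
Final: R0 = 10

10


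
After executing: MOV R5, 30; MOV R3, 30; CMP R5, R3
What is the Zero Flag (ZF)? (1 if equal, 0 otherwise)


Register state trace:
  MOV R5, 30  → R5 = 30
  MOV R3, 30  → R3 = 30
  CMP R5, R3  → computes 30 - 30 = 0
  Result is zero, so values are equal
ZF = 1

1


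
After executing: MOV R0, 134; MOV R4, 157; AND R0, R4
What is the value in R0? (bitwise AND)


Register state trace:
  MOV R0, 134  → R0 = 134 (0b10000110)
  MOV R4, 157  → R4 = 157 (0b10011101)
  AND R0, R4  → R0 = 134 AND 157 = 132 (0b10000100)
Final: R0 = 132

132


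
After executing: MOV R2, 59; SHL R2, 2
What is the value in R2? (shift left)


Register state trace:
  MOV R2, 59  → R2 = 59
  SHL R2, 2  → R2 = 59 << 2 = 59 * 2^2 = 236
Final: R2 = 236

236


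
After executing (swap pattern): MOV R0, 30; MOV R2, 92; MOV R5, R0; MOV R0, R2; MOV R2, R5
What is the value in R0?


Register state trace (swap pattern):
  MOV R0, 30  → R0 = 30
  MOV R2, 92  → R2 = 92
  MOV R5, R0  → R5 = 30  (save R0)
  MOV R0, R2  → R0 = 92  (R0 gets R2's value)
  MOV R2, R5  → R2 = 30  (R2 gets saved value)
Final: R0 = 92

92


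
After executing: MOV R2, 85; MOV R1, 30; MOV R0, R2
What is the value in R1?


Register state trace:
  MOV R2, 85  → R2 = 85
  MOV R1, 30  → R1 = 30
  MOV R0, R2  → R0 = 85
Final: R1 = 30

30


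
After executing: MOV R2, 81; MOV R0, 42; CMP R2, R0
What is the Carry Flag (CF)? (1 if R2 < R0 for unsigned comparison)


Register state trace:
  MOV R2, 81  → R2 = 81
  MOV R0, 42  → R0 = 42
  CMP R2, R0  → unsigned 81 - 42: no borrow
  81 >= 42, so CF = 0
CF = 0

0


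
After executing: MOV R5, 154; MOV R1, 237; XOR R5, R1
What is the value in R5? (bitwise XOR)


Register state trace:
  MOV R5, 154  → R5 = 154 (0b10011010)
  MOV R1, 237  → R1 = 237 (0b11101101)
  XOR R5, R1  → R5 = 154 XOR 237 = 119 (0b01110111)
Final: R5 = 119

119


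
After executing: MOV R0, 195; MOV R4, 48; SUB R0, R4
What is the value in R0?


Register state trace:
  MOV R0, 195  → R0 = 195
  MOV R4, 48  → R4 = 48
  SUB R0, R4  → R0 = 195 - 48 = 147
Final: R0 = 147

147


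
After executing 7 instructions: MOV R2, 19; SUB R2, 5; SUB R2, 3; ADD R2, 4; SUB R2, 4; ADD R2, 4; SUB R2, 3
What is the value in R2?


Register state trace:
  MOV R2, 19  → R2 = 19
  SUB R2, 5  → R2 = 19 - 5 = 14
  SUB R2, 3  → R2 = 14 - 3 = 11
  ADD R2, 4  → R2 = 11 + 4 = 15
  SUB R2, 4  → R2 = 15 - 4 = 11
  ADD R2, 4  → R2 = 11 + 4 = 15
  SUB R2, 3  → R2 = 15 - 3 = 12
Final: R2 = 12

12


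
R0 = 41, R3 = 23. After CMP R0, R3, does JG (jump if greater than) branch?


Trace:
  R0 = 41, R3 = 23
  CMP R0, R3  → compares 41 vs 23
  JG checks: is 41 greater than 23?
  41 > 23, so condition is true
Branch taken: Yes

Yes


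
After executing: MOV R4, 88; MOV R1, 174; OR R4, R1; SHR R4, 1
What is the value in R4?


Register state trace:
  MOV R4, 88  → R4 = 88 (0b01011000)
  MOV R1, 174  → R1 = 174 (0b10101110)
  OR R4, R1  → R4 = 88 OR 174 = 254 (0b11111110)
  SHR R4, 1  → R4 = 254 >> 1 = 127
Final: R4 = 127

127


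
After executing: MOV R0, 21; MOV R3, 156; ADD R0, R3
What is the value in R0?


Register state trace:
  MOV R0, 21  → R0 = 21
  MOV R3, 156  → R3 = 156
  ADD R0, R3  → R0 = 21 + 156 = 177
Final: R0 = 177

177


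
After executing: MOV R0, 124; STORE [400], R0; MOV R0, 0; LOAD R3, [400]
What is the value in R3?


Register and memory trace:
  MOV R0, 124  → R0 = 124
  STORE [400], R0  → mem[400] = 124
  MOV R0, 0  → R0 = 0
  LOAD R3, [400]  → R3 = mem[400] = 124
Final: R3 = 124

124


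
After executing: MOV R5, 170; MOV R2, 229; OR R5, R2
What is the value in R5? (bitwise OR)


Register state trace:
  MOV R5, 170  → R5 = 170 (0b10101010)
  MOV R2, 229  → R2 = 229 (0b11100101)
  OR R5, R2   → R5 = 170 OR 229 = 239 (0b11101111)
Final: R5 = 239

239


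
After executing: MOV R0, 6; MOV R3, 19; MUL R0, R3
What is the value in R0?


Register state trace:
  MOV R0, 6  → R0 = 6
  MOV R3, 19  → R3 = 19
  MUL R0, R3  → R0 = 6 * 19 = 114
Final: R0 = 114

114


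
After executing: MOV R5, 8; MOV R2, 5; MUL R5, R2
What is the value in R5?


Register state trace:
  MOV R5, 8  → R5 = 8
  MOV R2, 5  → R2 = 5
  MUL R5, R2  → R5 = 8 * 5 = 40
Final: R5 = 40

40


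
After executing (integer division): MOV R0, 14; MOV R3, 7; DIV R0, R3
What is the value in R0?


Register state trace:
  MOV R0, 14  → R0 = 14
  MOV R3, 7  → R3 = 7
  DIV R0, R3  → R0 = 14 // 7 = 2
Final: R0 = 2

2


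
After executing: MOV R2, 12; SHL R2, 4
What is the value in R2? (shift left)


Register state trace:
  MOV R2, 12  → R2 = 12
  SHL R2, 4  → R2 = 12 << 4 = 12 * 2^4 = 192
Final: R2 = 192

192


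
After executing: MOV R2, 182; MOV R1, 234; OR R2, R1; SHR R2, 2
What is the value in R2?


Register state trace:
  MOV R2, 182  → R2 = 182 (0b10110110)
  MOV R1, 234  → R1 = 234 (0b11101010)
  OR R2, R1  → R2 = 182 OR 234 = 254 (0b11111110)
  SHR R2, 2  → R2 = 254 >> 2 = 63
Final: R2 = 63

63


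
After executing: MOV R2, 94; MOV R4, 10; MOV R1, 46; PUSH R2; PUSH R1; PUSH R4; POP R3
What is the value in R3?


Stack trace (top is rightmost):
  MOV R2, 94  → R2 = 94
  MOV R4, 10  → R4 = 10
  MOV R1, 46  → R1 = 46
  PUSH R2  → stack: [94]
  PUSH R1  → stack: [94, 46]
  PUSH R4  → stack: [94, 46, 10]
  POP R3  → R3 = 10, stack: [94, 46]
Final: R3 = 10

10


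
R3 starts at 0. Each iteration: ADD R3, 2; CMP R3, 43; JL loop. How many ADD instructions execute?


Loop trace (R3 starts at 0, target 43, step 2):
  ADD #1: R3 = 0 + 2 = 2  → 2 < 43, loop
  ADD #2: R3 = 2 + 2 = 4  → 4 < 43, loop
  ADD #3: R3 = 4 + 2 = 6  → 6 < 43, loop
  ADD #4: R3 = 6 + 2 = 8  → 8 < 43, loop
  ADD #5: R3 = 8 + 2 = 10  → 10 < 43, loop
  ADD #6: R3 = 10 + 2 = 12  → 12 < 43, loop
  ADD #7: R3 = 12 + 2 = 14  → 14 < 43, loop
  ADD #8: R3 = 14 + 2 = 16  → 16 < 43, loop
  ADD #9: R3 = 16 + 2 = 18  → 18 < 43, loop
  ADD #10: R3 = 18 + 2 = 20  → 20 < 43, loop
  ADD #11: R3 = 20 + 2 = 22  → 22 < 43, loop
  ADD #12: R3 = 22 + 2 = 24  → 24 < 43, loop
  ADD #13: R3 = 24 + 2 = 26  → 26 < 43, loop
  ADD #14: R3 = 26 + 2 = 28  → 28 < 43, loop
  ADD #15: R3 = 28 + 2 = 30  → 30 < 43, loop
  ADD #16: R3 = 30 + 2 = 32  → 32 < 43, loop
  ADD #17: R3 = 32 + 2 = 34  → 34 < 43, loop
  ADD #18: R3 = 34 + 2 = 36  → 36 < 43, loop
  ADD #19: R3 = 36 + 2 = 38  → 38 < 43, loop
  ADD #20: R3 = 38 + 2 = 40  → 40 < 43, loop
  ADD #21: R3 = 40 + 2 = 42  → 42 < 43, loop
  ADD #22: R3 = 42 + 2 = 44  → 44 >= 43, exit
Total ADD instructions: 22

22


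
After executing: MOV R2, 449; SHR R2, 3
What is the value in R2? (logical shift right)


Register state trace:
  MOV R2, 449  → R2 = 449
  SHR R2, 3  → R2 = 449 >> 3 = 449 // 2^3 = 56
Final: R2 = 56

56


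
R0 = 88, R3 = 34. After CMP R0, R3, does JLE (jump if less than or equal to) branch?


Trace:
  R0 = 88, R3 = 34
  CMP R0, R3  → compares 88 vs 34
  JLE checks: is 88 less than or equal to 34?
  88 > 34, so condition is false
Branch taken: No

No


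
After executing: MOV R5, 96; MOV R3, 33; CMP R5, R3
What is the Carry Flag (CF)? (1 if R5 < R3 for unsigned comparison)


Register state trace:
  MOV R5, 96  → R5 = 96
  MOV R3, 33  → R3 = 33
  CMP R5, R3  → unsigned 96 - 33: no borrow
  96 >= 33, so CF = 0
CF = 0

0


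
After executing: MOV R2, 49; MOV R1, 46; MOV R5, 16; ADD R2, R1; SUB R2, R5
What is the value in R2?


Register state trace:
  MOV R2, 49  → R2 = 49
  MOV R1, 46  → R1 = 46
  MOV R5, 16  → R5 = 16
  ADD R2, R1  → R2 = 49 + 46 = 95
  SUB R2, R5  → R2 = 95 - 16 = 79
Final: R2 = 79

79


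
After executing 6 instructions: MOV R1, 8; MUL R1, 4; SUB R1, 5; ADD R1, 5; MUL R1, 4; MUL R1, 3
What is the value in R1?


Register state trace:
  MOV R1, 8  → R1 = 8
  MUL R1, 4  → R1 = 8 * 4 = 32
  SUB R1, 5  → R1 = 32 - 5 = 27
  ADD R1, 5  → R1 = 27 + 5 = 32
  MUL R1, 4  → R1 = 32 * 4 = 128
  MUL R1, 3  → R1 = 128 * 3 = 384
Final: R1 = 384

384


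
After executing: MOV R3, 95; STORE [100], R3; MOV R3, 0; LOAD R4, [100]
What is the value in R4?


Register and memory trace:
  MOV R3, 95  → R3 = 95
  STORE [100], R3  → mem[100] = 95
  MOV R3, 0  → R3 = 0
  LOAD R4, [100]  → R4 = mem[100] = 95
Final: R4 = 95

95


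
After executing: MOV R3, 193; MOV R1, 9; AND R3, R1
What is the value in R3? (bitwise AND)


Register state trace:
  MOV R3, 193  → R3 = 193 (0b11000001)
  MOV R1, 9  → R1 = 9 (0b00001001)
  AND R3, R1  → R3 = 193 AND 9 = 1 (0b00000001)
Final: R3 = 1

1


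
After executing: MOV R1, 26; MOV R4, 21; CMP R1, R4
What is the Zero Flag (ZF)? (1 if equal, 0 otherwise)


Register state trace:
  MOV R1, 26  → R1 = 26
  MOV R4, 21  → R4 = 21
  CMP R1, R4  → computes 26 - 21 = 5
  Result is nonzero, so values are not equal
ZF = 0

0


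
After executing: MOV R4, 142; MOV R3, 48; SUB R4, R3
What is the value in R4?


Register state trace:
  MOV R4, 142  → R4 = 142
  MOV R3, 48  → R3 = 48
  SUB R4, R3  → R4 = 142 - 48 = 94
Final: R4 = 94

94


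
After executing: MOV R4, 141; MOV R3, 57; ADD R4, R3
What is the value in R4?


Register state trace:
  MOV R4, 141  → R4 = 141
  MOV R3, 57  → R3 = 57
  ADD R4, R3  → R4 = 141 + 57 = 198
Final: R4 = 198

198


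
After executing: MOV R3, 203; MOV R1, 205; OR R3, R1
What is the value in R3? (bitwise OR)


Register state trace:
  MOV R3, 203  → R3 = 203 (0b11001011)
  MOV R1, 205  → R1 = 205 (0b11001101)
  OR R3, R1   → R3 = 203 OR 205 = 207 (0b11001111)
Final: R3 = 207

207


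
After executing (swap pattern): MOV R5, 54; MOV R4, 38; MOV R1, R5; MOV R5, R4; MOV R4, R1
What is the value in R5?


Register state trace (swap pattern):
  MOV R5, 54  → R5 = 54
  MOV R4, 38  → R4 = 38
  MOV R1, R5  → R1 = 54  (save R5)
  MOV R5, R4  → R5 = 38  (R5 gets R4's value)
  MOV R4, R1  → R4 = 54  (R4 gets saved value)
Final: R5 = 38

38


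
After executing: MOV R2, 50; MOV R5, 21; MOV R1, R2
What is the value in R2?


Register state trace:
  MOV R2, 50  → R2 = 50
  MOV R5, 21  → R5 = 21
  MOV R1, R2  → R1 = 50
Final: R2 = 50

50


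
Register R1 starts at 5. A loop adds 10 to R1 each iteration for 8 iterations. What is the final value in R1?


Starting value: R1 = 5
  Iter 1: R1 = 5 + 10 = 15
  Iter 2: R1 = 15 + 10 = 25
  Iter 3: R1 = 25 + 10 = 35
  Iter 4: R1 = 35 + 10 = 45
  Iter 5: R1 = 45 + 10 = 55
  Iter 6: R1 = 55 + 10 = 65
  Iter 7: R1 = 65 + 10 = 75
  Iter 8: R1 = 75 + 10 = 85
Final: R1 = 85

85


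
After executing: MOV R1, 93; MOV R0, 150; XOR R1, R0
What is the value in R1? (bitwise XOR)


Register state trace:
  MOV R1, 93  → R1 = 93 (0b01011101)
  MOV R0, 150  → R0 = 150 (0b10010110)
  XOR R1, R0  → R1 = 93 XOR 150 = 203 (0b11001011)
Final: R1 = 203

203


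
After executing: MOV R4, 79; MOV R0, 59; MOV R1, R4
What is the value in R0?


Register state trace:
  MOV R4, 79  → R4 = 79
  MOV R0, 59  → R0 = 59
  MOV R1, R4  → R1 = 79
Final: R0 = 59

59


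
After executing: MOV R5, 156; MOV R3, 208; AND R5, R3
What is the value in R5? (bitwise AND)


Register state trace:
  MOV R5, 156  → R5 = 156 (0b10011100)
  MOV R3, 208  → R3 = 208 (0b11010000)
  AND R5, R3  → R5 = 156 AND 208 = 144 (0b10010000)
Final: R5 = 144

144


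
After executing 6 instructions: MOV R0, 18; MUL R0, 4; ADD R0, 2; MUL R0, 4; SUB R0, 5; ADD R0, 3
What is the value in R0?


Register state trace:
  MOV R0, 18  → R0 = 18
  MUL R0, 4  → R0 = 18 * 4 = 72
  ADD R0, 2  → R0 = 72 + 2 = 74
  MUL R0, 4  → R0 = 74 * 4 = 296
  SUB R0, 5  → R0 = 296 - 5 = 291
  ADD R0, 3  → R0 = 291 + 3 = 294
Final: R0 = 294

294


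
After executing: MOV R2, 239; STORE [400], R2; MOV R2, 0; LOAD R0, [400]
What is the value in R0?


Register and memory trace:
  MOV R2, 239  → R2 = 239
  STORE [400], R2  → mem[400] = 239
  MOV R2, 0  → R2 = 0
  LOAD R0, [400]  → R0 = mem[400] = 239
Final: R0 = 239

239


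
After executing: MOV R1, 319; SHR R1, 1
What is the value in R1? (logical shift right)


Register state trace:
  MOV R1, 319  → R1 = 319
  SHR R1, 1  → R1 = 319 >> 1 = 319 // 2^1 = 159
Final: R1 = 159

159


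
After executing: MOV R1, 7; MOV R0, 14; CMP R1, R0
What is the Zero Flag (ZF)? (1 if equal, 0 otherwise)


Register state trace:
  MOV R1, 7  → R1 = 7
  MOV R0, 14  → R0 = 14
  CMP R1, R0  → computes 7 - 14 = -7
  Result is nonzero, so values are not equal
ZF = 0

0


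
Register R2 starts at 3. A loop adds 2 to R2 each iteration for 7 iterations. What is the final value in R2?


Starting value: R2 = 3
  Iter 1: R2 = 3 + 2 = 5
  Iter 2: R2 = 5 + 2 = 7
  Iter 3: R2 = 7 + 2 = 9
  Iter 4: R2 = 9 + 2 = 11
  Iter 5: R2 = 11 + 2 = 13
  Iter 6: R2 = 13 + 2 = 15
  Iter 7: R2 = 15 + 2 = 17
Final: R2 = 17

17


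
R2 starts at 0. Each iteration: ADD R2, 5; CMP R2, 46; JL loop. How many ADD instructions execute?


Loop trace (R2 starts at 0, target 46, step 5):
  ADD #1: R2 = 0 + 5 = 5  → 5 < 46, loop
  ADD #2: R2 = 5 + 5 = 10  → 10 < 46, loop
  ADD #3: R2 = 10 + 5 = 15  → 15 < 46, loop
  ADD #4: R2 = 15 + 5 = 20  → 20 < 46, loop
  ADD #5: R2 = 20 + 5 = 25  → 25 < 46, loop
  ADD #6: R2 = 25 + 5 = 30  → 30 < 46, loop
  ADD #7: R2 = 30 + 5 = 35  → 35 < 46, loop
  ADD #8: R2 = 35 + 5 = 40  → 40 < 46, loop
  ADD #9: R2 = 40 + 5 = 45  → 45 < 46, loop
  ADD #10: R2 = 45 + 5 = 50  → 50 >= 46, exit
Total ADD instructions: 10

10
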